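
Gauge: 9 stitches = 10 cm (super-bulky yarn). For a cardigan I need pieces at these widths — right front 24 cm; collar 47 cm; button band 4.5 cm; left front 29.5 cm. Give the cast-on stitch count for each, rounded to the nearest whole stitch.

right front 22; collar 42; button band 4; left front 27.

Rate = 9/10 = 0.9 sts per cm.
right front: 24 × 0.9 = 21.60 → 22.
collar: 47 × 0.9 = 42.30 → 42.
button band: 4.5 × 0.9 = 4.05 → 4.
left front: 29.5 × 0.9 = 26.55 → 27.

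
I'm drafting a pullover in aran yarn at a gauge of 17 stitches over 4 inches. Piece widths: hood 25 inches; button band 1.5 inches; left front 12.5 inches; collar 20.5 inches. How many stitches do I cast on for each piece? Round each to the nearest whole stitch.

hood 106; button band 6; left front 53; collar 87.

Rate = 17/4 = 4.25 sts per in.
hood: 25 × 4.25 = 106.25 → 106.
button band: 1.5 × 4.25 = 6.38 → 6.
left front: 12.5 × 4.25 = 53.12 → 53.
collar: 20.5 × 4.25 = 87.12 → 87.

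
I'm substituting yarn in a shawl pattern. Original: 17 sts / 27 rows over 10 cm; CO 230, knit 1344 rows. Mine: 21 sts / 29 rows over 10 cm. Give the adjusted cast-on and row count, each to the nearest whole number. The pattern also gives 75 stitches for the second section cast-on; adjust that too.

Stitches: 230 × 21/17 = 284.12 → 284.
Rows: 1344 × 29/27 = 1443.56 → 1444.
second section cast-on: 75 × 21/17 = 92.65 → 93.

Cast on 284 stitches; work 1444 rows; second section cast-on 93 stitches.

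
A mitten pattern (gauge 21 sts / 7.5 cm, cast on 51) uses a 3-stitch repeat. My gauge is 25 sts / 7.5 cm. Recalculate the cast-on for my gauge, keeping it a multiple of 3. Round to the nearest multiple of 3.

60 stitches.

51 × 25 / 21 = 60.71.
Nearest multiple of 3: 60.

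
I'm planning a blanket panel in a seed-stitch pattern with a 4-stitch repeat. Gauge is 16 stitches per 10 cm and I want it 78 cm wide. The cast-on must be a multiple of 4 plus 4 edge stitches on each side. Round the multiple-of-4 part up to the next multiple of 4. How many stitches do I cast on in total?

128 stitches.

16 / 10 = 1.6 sts per cm.
78 × 1.6 = 124.80 sts.
Less 8 edge sts → 116.80 for the repeat.
Next multiple of 4: 120.
Add back 8 edge sts → 128.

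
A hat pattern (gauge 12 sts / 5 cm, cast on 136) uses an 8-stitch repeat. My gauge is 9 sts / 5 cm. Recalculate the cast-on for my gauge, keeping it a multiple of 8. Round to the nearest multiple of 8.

136 × 9 / 12 = 102.00.
Nearest multiple of 8: 104.

Cast on 104 stitches.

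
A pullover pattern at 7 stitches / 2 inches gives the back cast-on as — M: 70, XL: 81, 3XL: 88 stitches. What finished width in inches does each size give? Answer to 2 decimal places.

M 20.00 inches; XL 23.14 inches; 3XL 25.14 inches.

7/2 = 3.5 sts per in.
M: 70 / 3.5 = 20.000 → 20.00 in.
XL: 81 / 3.5 = 23.143 → 23.14 in.
3XL: 88 / 3.5 = 25.143 → 25.14 in.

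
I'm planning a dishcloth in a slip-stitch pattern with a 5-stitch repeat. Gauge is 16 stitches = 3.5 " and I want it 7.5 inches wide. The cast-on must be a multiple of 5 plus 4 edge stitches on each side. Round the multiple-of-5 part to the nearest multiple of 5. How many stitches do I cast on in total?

16 / 3.5 = 4.571 sts per inch.
7.5 × 4.571 = 34.29 sts.
Less 8 edge sts → 26.29 for the repeat.
Nearest multiple of 5: 25.
Add back 8 edge sts → 33.

33 stitches.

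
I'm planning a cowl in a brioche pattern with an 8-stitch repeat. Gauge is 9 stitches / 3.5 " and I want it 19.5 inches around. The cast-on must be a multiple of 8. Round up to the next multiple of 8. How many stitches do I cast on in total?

56 stitches.

9 / 3.5 = 2.571 sts per inch.
19.5 × 2.571 = 50.14 sts.
Next multiple of 8: 56.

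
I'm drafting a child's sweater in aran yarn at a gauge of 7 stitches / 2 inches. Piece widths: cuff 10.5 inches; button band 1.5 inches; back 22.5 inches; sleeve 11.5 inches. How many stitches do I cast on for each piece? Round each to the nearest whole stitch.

cuff 37; button band 5; back 79; sleeve 40.

Rate = 7/2 = 3.5 sts per in.
cuff: 10.5 × 3.5 = 36.75 → 37.
button band: 1.5 × 3.5 = 5.25 → 5.
back: 22.5 × 3.5 = 78.75 → 79.
sleeve: 11.5 × 3.5 = 40.25 → 40.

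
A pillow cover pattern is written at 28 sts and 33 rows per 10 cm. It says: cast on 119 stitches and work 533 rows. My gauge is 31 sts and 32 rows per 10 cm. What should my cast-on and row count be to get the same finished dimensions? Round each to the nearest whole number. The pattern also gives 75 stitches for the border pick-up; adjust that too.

Cast on 132 stitches; work 517 rows; border pick-up 83 stitches.

Stitches: 119 × 31/28 = 131.75 → 132.
Rows: 533 × 32/33 = 516.85 → 517.
border pick-up: 75 × 31/28 = 83.04 → 83.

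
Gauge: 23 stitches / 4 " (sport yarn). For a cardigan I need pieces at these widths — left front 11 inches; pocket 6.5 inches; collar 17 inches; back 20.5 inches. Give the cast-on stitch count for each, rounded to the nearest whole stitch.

left front 63; pocket 37; collar 98; back 118.

Rate = 23/4 = 5.75 sts per in.
left front: 11 × 5.75 = 63.25 → 63.
pocket: 6.5 × 5.75 = 37.38 → 37.
collar: 17 × 5.75 = 97.75 → 98.
back: 20.5 × 5.75 = 117.88 → 118.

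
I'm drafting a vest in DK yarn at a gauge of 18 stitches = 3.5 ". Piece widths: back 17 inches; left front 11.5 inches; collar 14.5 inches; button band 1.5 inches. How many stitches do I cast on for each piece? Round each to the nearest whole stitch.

back 87; left front 59; collar 75; button band 8.

Rate = 18/3.5 = 5.143 sts per in.
back: 17 × 5.143 = 87.43 → 87.
left front: 11.5 × 5.143 = 59.14 → 59.
collar: 14.5 × 5.143 = 74.57 → 75.
button band: 1.5 × 5.143 = 7.71 → 8.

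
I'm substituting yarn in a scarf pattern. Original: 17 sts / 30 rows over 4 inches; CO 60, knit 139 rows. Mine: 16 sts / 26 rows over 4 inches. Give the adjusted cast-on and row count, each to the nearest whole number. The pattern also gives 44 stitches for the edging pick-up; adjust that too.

Cast on 56 stitches; work 120 rows; edging pick-up 41 stitches.

Stitches: 60 × 16/17 = 56.47 → 56.
Rows: 139 × 26/30 = 120.47 → 120.
edging pick-up: 44 × 16/17 = 41.41 → 41.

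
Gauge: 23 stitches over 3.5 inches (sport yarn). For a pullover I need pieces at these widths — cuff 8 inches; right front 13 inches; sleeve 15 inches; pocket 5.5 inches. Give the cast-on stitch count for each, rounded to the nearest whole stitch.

Rate = 23/3.5 = 6.571 sts per in.
cuff: 8 × 6.571 = 52.57 → 53.
right front: 13 × 6.571 = 85.43 → 85.
sleeve: 15 × 6.571 = 98.57 → 99.
pocket: 5.5 × 6.571 = 36.14 → 36.

cuff 53; right front 85; sleeve 99; pocket 36.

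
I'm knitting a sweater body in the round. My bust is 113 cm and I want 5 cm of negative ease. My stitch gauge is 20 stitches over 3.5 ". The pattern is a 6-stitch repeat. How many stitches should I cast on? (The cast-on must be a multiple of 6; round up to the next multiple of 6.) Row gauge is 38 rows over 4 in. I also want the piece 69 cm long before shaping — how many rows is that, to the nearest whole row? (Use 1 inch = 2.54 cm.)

Cast on 246 stitches; work 258 rows.

Finished = 113 − 5 = 108 cm.
108 cm × 1/2.54 = 42.52 inches.
20/3.5 = 5.714 sts per in; 42.52 × 5.714 = 242.97 sts.
Next multiple of 6 → 246.
69 cm = 27.17 inches; × 9.5 = 258.07 → 258 rows.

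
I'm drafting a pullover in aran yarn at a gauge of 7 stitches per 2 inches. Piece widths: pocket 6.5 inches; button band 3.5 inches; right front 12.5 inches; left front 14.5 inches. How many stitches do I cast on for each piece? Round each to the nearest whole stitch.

pocket 23; button band 12; right front 44; left front 51.

Rate = 7/2 = 3.5 sts per in.
pocket: 6.5 × 3.5 = 22.75 → 23.
button band: 3.5 × 3.5 = 12.25 → 12.
right front: 12.5 × 3.5 = 43.75 → 44.
left front: 14.5 × 3.5 = 50.75 → 51.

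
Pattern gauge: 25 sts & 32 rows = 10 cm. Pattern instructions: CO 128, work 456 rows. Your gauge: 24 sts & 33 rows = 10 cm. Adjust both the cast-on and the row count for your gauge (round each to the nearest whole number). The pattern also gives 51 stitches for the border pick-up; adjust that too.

Cast on 123 stitches; work 470 rows; border pick-up 49 stitches.

Stitches: 128 × 24/25 = 122.88 → 123.
Rows: 456 × 33/32 = 470.25 → 470.
border pick-up: 51 × 24/25 = 48.96 → 49.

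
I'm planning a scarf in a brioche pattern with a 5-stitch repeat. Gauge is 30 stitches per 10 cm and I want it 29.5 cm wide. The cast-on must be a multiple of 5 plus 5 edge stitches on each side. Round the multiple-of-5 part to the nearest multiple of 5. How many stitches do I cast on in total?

Cast on 90 stitches.

30 / 10 = 3 sts per cm.
29.5 × 3 = 88.50 sts.
Less 10 edge sts → 78.50 for the repeat.
Nearest multiple of 5: 80.
Add back 10 edge sts → 90.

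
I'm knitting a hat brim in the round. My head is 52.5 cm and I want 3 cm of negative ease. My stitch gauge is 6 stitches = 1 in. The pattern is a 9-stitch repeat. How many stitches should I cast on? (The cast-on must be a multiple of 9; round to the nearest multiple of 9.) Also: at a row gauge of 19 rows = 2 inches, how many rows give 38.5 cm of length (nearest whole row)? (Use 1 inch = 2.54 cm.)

Finished = 52.5 − 3 = 49.5 cm.
49.5 cm × 1/2.54 = 19.49 inches.
6/1 = 6 sts per in; 19.49 × 6 = 116.93 sts.
Nearest multiple of 9 → 117.
38.5 cm = 15.16 inches; × 9.5 = 144.00 → 144 rows.

Cast on 117 stitches; work 144 rows.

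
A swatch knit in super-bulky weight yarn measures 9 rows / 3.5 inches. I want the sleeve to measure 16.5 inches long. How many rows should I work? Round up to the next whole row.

9 rows / 3.5 in = 2.571 rows per inch.
16.5 × 2.571 = 42.43 rows.
Round up → 43.

Work 43 rows.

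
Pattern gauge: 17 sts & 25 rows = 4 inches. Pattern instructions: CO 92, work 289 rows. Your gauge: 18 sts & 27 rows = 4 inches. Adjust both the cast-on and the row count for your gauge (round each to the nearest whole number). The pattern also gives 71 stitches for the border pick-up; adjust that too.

Stitches: 92 × 18/17 = 97.41 → 97.
Rows: 289 × 27/25 = 312.12 → 312.
border pick-up: 71 × 18/17 = 75.18 → 75.

Cast on 97 stitches; work 312 rows; border pick-up 75 stitches.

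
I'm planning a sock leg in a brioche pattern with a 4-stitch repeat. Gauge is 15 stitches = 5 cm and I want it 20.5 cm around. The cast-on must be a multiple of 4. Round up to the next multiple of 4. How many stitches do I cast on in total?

CO 64 sts.

15 / 5 = 3 sts per cm.
20.5 × 3 = 61.50 sts.
Next multiple of 4: 64.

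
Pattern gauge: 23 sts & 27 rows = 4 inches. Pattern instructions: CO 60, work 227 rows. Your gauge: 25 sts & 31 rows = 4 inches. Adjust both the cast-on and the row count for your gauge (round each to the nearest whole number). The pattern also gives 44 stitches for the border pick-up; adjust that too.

Stitches: 60 × 25/23 = 65.22 → 65.
Rows: 227 × 31/27 = 260.63 → 261.
border pick-up: 44 × 25/23 = 47.83 → 48.

Cast on 65 stitches; work 261 rows; border pick-up 48 stitches.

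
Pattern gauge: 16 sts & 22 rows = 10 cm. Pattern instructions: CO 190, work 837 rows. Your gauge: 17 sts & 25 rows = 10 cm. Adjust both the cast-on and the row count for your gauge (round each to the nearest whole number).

Cast on 202 stitches; work 951 rows.

Stitches: 190 × 17/16 = 201.88 → 202.
Rows: 837 × 25/22 = 951.14 → 951.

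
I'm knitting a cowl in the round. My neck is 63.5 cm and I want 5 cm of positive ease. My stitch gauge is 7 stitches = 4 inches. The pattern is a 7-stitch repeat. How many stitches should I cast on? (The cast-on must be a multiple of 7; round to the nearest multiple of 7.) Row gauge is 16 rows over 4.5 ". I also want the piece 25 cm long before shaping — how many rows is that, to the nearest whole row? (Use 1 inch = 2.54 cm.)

Cast on 49 stitches; work 35 rows.

Finished = 63.5 + 5 = 68.5 cm.
68.5 cm × 1/2.54 = 26.97 inches.
7/4 = 1.75 sts per in; 26.97 × 1.75 = 47.19 sts.
Nearest multiple of 7 → 49.
25 cm = 9.84 inches; × 3.556 = 35.00 → 35 rows.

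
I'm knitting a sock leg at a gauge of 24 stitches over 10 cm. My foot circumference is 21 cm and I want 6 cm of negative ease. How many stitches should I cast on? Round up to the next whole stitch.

Finished = 21 − 6 = 15 cm.
24 / 10 = 2.4 sts per cm.
15.00 × 2.4 = 36.00 sts.

Cast on 36 stitches.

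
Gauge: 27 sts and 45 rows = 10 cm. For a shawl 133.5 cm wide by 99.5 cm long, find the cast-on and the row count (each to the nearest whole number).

Cast on 360 stitches and work 448 rows.

Stitch gauge = 27/10 = 2.7 sts/cm; 133.5 × 2.7 = 360.45 → 360 sts.
Row gauge = 45/10 = 4.5 rows/cm; 99.5 × 4.5 = 447.75 → 448 rows.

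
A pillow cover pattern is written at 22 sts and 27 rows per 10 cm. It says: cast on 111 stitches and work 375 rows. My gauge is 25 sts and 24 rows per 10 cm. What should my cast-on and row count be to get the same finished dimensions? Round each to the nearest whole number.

Stitches: 111 × 25/22 = 126.14 → 126.
Rows: 375 × 24/27 = 333.33 → 333.

Cast on 126 stitches; work 333 rows.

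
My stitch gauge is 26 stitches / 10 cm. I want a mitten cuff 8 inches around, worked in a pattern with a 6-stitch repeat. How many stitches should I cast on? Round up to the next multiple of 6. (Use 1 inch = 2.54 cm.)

54 stitches.

8 in = 8 × 2.54 = 20.32 cm.
26 / 10 = 2.6 sts/cm.
20.32 × 2.6 = 52.83 sts.
→ 54.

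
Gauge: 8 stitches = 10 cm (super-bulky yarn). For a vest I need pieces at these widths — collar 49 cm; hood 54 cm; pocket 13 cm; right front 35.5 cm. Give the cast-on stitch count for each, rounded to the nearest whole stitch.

Rate = 8/10 = 0.8 sts per cm.
collar: 49 × 0.8 = 39.20 → 39.
hood: 54 × 0.8 = 43.20 → 43.
pocket: 13 × 0.8 = 10.40 → 10.
right front: 35.5 × 0.8 = 28.40 → 28.

collar 39; hood 43; pocket 10; right front 28.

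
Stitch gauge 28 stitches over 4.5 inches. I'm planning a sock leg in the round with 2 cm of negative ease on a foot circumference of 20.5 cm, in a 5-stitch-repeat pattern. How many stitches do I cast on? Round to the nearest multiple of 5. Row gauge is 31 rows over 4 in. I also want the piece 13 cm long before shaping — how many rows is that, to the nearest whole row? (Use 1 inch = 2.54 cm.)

Cast on 45 stitches; work 40 rows.

Finished = 20.5 − 2 = 18.5 cm.
18.5 cm × 1/2.54 = 7.28 inches.
28/4.5 = 6.222 sts per in; 7.28 × 6.222 = 45.32 sts.
Nearest multiple of 5 → 45.
13 cm = 5.12 inches; × 7.75 = 39.67 → 40 rows.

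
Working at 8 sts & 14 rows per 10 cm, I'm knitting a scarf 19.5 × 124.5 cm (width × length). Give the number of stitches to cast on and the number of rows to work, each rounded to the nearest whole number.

Stitch gauge = 8/10 = 0.8 sts/cm; 19.5 × 0.8 = 15.60 → 16 sts.
Row gauge = 14/10 = 1.4 rows/cm; 124.5 × 1.4 = 174.30 → 174 rows.

Cast on 16 stitches and work 174 rows.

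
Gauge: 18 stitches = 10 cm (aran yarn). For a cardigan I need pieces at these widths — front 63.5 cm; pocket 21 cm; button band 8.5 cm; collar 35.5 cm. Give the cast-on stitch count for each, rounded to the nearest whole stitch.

front 114; pocket 38; button band 15; collar 64.

Rate = 18/10 = 1.8 sts per cm.
front: 63.5 × 1.8 = 114.30 → 114.
pocket: 21 × 1.8 = 37.80 → 38.
button band: 8.5 × 1.8 = 15.30 → 15.
collar: 35.5 × 1.8 = 63.90 → 64.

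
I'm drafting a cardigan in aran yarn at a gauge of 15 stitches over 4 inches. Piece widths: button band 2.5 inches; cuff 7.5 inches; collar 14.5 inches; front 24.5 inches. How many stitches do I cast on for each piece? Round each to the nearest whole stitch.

button band 9; cuff 28; collar 54; front 92.

Rate = 15/4 = 3.75 sts per in.
button band: 2.5 × 3.75 = 9.38 → 9.
cuff: 7.5 × 3.75 = 28.12 → 28.
collar: 14.5 × 3.75 = 54.38 → 54.
front: 24.5 × 3.75 = 91.88 → 92.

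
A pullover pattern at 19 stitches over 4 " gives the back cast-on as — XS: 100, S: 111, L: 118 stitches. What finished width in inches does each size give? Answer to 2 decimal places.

19/4 = 4.75 sts per in.
XS: 100 / 4.75 = 21.053 → 21.05 in.
S: 111 / 4.75 = 23.368 → 23.37 in.
L: 118 / 4.75 = 24.842 → 24.84 in.

XS 21.05 inches; S 23.37 inches; L 24.84 inches.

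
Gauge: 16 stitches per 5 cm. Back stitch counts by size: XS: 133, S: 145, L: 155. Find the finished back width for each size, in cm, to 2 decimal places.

XS 41.56 cm; S 45.31 cm; L 48.44 cm.

16/5 = 3.2 sts per cm.
XS: 133 / 3.2 = 41.562 → 41.56 cm.
S: 145 / 3.2 = 45.312 → 45.31 cm.
L: 155 / 3.2 = 48.438 → 48.44 cm.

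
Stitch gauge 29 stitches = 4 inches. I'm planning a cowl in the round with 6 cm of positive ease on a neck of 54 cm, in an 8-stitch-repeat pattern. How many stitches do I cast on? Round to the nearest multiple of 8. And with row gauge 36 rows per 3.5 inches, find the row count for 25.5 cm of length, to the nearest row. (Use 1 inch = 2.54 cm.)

Cast on 168 stitches; work 103 rows.

Finished = 54 + 6 = 60 cm.
60 cm × 1/2.54 = 23.62 inches.
29/4 = 7.25 sts per in; 23.62 × 7.25 = 171.26 sts.
Nearest multiple of 8 → 168.
25.5 cm = 10.04 inches; × 10.286 = 103.26 → 103 rows.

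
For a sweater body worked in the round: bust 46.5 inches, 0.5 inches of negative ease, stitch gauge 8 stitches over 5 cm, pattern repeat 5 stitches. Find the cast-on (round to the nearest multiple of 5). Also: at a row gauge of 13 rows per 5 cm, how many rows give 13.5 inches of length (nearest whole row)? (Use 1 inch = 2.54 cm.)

Finished = 46.5 − 0.5 = 46 inches.
46 inches × 2.54 = 116.84 cm.
8/5 = 1.6 sts per cm; 116.84 × 1.6 = 186.94 sts.
Nearest multiple of 5 → 185.
13.5 inches = 34.29 cm; × 2.6 = 89.15 → 89 rows.

Cast on 185 stitches; work 89 rows.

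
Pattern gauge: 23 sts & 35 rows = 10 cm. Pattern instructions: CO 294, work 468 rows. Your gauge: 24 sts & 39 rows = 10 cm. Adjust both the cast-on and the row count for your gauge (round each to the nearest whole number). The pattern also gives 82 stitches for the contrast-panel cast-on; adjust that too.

Stitches: 294 × 24/23 = 306.78 → 307.
Rows: 468 × 39/35 = 521.49 → 521.
contrast-panel cast-on: 82 × 24/23 = 85.57 → 86.

Cast on 307 stitches; work 521 rows; contrast-panel cast-on 86 stitches.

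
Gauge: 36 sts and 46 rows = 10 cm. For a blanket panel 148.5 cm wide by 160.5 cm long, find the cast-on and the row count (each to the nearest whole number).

Cast on 535 stitches and work 738 rows.

Stitch gauge = 36/10 = 3.6 sts/cm; 148.5 × 3.6 = 534.60 → 535 sts.
Row gauge = 46/10 = 4.6 rows/cm; 160.5 × 4.6 = 738.30 → 738 rows.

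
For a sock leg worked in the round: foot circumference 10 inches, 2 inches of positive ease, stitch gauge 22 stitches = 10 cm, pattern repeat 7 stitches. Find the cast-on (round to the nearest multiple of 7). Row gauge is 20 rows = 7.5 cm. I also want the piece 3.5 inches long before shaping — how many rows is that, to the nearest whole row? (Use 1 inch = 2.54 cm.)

Cast on 70 stitches; work 24 rows.

Finished = 10 + 2 = 12 inches.
12 inches × 2.54 = 30.48 cm.
22/10 = 2.2 sts per cm; 30.48 × 2.2 = 67.06 sts.
Nearest multiple of 7 → 70.
3.5 inches = 8.89 cm; × 2.667 = 23.71 → 24 rows.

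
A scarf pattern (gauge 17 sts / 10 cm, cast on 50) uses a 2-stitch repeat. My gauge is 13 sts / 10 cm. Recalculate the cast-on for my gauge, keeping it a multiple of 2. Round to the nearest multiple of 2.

50 × 13 / 17 = 38.24.
Nearest multiple of 2: 38.

Cast on 38 stitches.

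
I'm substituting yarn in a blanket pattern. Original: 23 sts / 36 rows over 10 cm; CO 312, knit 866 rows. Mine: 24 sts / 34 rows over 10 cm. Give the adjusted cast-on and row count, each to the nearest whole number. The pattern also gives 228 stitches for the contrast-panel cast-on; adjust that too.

Cast on 326 stitches; work 818 rows; contrast-panel cast-on 238 stitches.

Stitches: 312 × 24/23 = 325.57 → 326.
Rows: 866 × 34/36 = 817.89 → 818.
contrast-panel cast-on: 228 × 24/23 = 237.91 → 238.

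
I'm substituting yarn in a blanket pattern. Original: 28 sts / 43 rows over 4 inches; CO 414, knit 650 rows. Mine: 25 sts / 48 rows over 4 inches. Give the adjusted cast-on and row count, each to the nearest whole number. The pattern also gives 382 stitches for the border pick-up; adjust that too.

Cast on 370 stitches; work 726 rows; border pick-up 341 stitches.

Stitches: 414 × 25/28 = 369.64 → 370.
Rows: 650 × 48/43 = 725.58 → 726.
border pick-up: 382 × 25/28 = 341.07 → 341.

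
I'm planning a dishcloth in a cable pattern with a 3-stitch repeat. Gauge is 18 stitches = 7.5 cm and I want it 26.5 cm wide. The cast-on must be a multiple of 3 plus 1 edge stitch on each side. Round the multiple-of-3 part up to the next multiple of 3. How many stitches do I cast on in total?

Cast on 65 stitches.

18 / 7.5 = 2.4 sts per cm.
26.5 × 2.4 = 63.60 sts.
Less 2 edge sts → 61.60 for the repeat.
Next multiple of 3: 63.
Add back 2 edge sts → 65.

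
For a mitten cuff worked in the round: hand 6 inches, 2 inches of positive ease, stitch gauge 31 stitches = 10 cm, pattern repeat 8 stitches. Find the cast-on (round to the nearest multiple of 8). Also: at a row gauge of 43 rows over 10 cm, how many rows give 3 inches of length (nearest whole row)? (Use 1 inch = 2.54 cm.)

Cast on 64 stitches; work 33 rows.

Finished = 6 + 2 = 8 inches.
8 inches × 2.54 = 20.32 cm.
31/10 = 3.1 sts per cm; 20.32 × 3.1 = 62.99 sts.
Nearest multiple of 8 → 64.
3 inches = 7.62 cm; × 4.3 = 32.77 → 33 rows.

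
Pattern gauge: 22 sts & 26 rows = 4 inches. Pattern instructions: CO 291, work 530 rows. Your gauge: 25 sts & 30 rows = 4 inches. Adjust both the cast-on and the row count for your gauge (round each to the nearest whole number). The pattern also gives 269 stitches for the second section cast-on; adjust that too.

Cast on 331 stitches; work 612 rows; second section cast-on 306 stitches.

Stitches: 291 × 25/22 = 330.68 → 331.
Rows: 530 × 30/26 = 611.54 → 612.
second section cast-on: 269 × 25/22 = 305.68 → 306.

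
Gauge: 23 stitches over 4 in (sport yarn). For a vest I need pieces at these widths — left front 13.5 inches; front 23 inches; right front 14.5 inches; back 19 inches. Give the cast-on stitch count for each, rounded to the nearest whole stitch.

left front 78; front 132; right front 83; back 109.

Rate = 23/4 = 5.75 sts per in.
left front: 13.5 × 5.75 = 77.62 → 78.
front: 23 × 5.75 = 132.25 → 132.
right front: 14.5 × 5.75 = 83.38 → 83.
back: 19 × 5.75 = 109.25 → 109.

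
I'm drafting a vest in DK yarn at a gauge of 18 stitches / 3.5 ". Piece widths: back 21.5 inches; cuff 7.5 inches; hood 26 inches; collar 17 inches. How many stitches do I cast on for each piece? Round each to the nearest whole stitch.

Rate = 18/3.5 = 5.143 sts per in.
back: 21.5 × 5.143 = 110.57 → 111.
cuff: 7.5 × 5.143 = 38.57 → 39.
hood: 26 × 5.143 = 133.71 → 134.
collar: 17 × 5.143 = 87.43 → 87.

back 111; cuff 39; hood 134; collar 87.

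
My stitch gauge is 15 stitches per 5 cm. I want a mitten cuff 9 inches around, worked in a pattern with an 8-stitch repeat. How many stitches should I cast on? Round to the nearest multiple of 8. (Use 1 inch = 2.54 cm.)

9 in = 9 × 2.54 = 22.86 cm.
15 / 5 = 3 sts/cm.
22.86 × 3 = 68.58 sts.
→ 72.

Cast on 72 stitches.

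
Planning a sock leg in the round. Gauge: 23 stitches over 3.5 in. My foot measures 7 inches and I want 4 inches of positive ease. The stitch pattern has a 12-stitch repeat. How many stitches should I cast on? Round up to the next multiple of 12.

Finished = 7 + 4 = 11 inches.
23 / 3.5 = 6.571 sts/in.
11 × 6.571 = 72.29 sts.
Next multiple of 12: 84.

84 stitches.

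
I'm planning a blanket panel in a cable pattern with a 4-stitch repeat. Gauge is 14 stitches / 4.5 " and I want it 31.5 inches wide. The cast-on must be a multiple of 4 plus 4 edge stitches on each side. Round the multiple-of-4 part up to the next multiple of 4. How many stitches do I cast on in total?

Cast on 100 stitches.

14 / 4.5 = 3.111 sts per inch.
31.5 × 3.111 = 98.00 sts.
Less 8 edge sts → 90.00 for the repeat.
Next multiple of 4: 92.
Add back 8 edge sts → 100.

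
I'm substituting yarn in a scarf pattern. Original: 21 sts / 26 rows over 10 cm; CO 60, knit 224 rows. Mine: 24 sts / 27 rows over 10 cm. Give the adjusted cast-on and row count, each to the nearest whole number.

Stitches: 60 × 24/21 = 68.57 → 69.
Rows: 224 × 27/26 = 232.62 → 233.

Cast on 69 stitches; work 233 rows.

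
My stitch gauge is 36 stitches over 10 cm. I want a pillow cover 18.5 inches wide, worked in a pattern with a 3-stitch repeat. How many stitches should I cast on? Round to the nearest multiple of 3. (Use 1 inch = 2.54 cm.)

CO 168 sts.

18.5 in = 18.5 × 2.54 = 46.99 cm.
36 / 10 = 3.6 sts/cm.
46.99 × 3.6 = 169.16 sts.
→ 168.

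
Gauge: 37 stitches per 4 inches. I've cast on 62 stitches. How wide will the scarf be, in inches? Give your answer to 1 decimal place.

6.7 inches.

37 stitches / 4 inch = 9.25 stitches per inch.
62 / 9.25 = 6.70 inches.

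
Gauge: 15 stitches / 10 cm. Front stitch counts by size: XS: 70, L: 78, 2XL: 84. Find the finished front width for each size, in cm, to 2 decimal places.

XS 46.67 cm; L 52.00 cm; 2XL 56.00 cm.

15/10 = 1.5 sts per cm.
XS: 70 / 1.5 = 46.667 → 46.67 cm.
L: 78 / 1.5 = 52.000 → 52.00 cm.
2XL: 84 / 1.5 = 56.000 → 56.00 cm.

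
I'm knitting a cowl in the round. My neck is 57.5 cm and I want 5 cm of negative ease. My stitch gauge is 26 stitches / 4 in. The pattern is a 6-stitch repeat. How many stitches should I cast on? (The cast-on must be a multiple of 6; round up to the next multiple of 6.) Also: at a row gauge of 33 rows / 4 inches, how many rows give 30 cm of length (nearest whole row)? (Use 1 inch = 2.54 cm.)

Finished = 57.5 − 5 = 52.5 cm.
52.5 cm × 1/2.54 = 20.67 inches.
26/4 = 6.5 sts per in; 20.67 × 6.5 = 134.35 sts.
Next multiple of 6 → 138.
30 cm = 11.81 inches; × 8.25 = 97.44 → 97 rows.

Cast on 138 stitches; work 97 rows.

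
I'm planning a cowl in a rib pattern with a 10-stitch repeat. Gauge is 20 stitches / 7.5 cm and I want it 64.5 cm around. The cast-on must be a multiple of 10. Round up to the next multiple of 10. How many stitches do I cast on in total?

20 / 7.5 = 2.667 sts per cm.
64.5 × 2.667 = 172.00 sts.
Next multiple of 10: 180.

CO 180 sts.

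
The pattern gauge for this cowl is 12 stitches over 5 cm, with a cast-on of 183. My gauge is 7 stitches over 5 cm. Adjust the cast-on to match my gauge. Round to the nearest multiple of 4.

Scale factor = 7 / 12 = 0.583.
183 × 7 / 12 = 106.75 sts.
→ 108 sts.

CO 108 sts.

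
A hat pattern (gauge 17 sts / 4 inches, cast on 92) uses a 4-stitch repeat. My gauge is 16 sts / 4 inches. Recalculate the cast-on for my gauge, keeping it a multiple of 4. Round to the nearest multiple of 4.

92 × 16 / 17 = 86.59.
Nearest multiple of 4: 88.

Cast on 88 stitches.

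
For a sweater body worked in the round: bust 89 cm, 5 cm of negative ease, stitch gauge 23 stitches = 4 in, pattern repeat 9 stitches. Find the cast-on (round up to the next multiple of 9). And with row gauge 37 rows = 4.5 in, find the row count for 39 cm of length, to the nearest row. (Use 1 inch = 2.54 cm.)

Cast on 198 stitches; work 126 rows.

Finished = 89 − 5 = 84 cm.
84 cm × 1/2.54 = 33.07 inches.
23/4 = 5.75 sts per in; 33.07 × 5.75 = 190.16 sts.
Next multiple of 9 → 198.
39 cm = 15.35 inches; × 8.222 = 126.25 → 126 rows.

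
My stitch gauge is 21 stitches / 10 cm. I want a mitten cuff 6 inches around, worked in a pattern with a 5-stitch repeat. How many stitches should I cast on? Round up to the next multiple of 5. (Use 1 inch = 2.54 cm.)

Cast on 35 stitches.

6 in = 6 × 2.54 = 15.24 cm.
21 / 10 = 2.1 sts/cm.
15.24 × 2.1 = 32.00 sts.
→ 35.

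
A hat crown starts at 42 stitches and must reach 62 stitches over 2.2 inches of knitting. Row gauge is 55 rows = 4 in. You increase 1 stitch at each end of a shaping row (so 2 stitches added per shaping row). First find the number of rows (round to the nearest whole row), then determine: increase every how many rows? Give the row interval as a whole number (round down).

Increase every 3rd row.

Rows = 2.2 × 13.75 = 30.3 → 30 rows.
Stitches to add: 20 → 10 shaping rows (at 2 st each).
30 / 10 = 3.00 → every 3 rows.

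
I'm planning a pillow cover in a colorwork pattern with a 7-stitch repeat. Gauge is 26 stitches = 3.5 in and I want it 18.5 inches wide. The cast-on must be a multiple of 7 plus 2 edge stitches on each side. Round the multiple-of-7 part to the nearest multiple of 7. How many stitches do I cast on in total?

137 stitches.

26 / 3.5 = 7.429 sts per inch.
18.5 × 7.429 = 137.43 sts.
Less 4 edge sts → 133.43 for the repeat.
Nearest multiple of 7: 133.
Add back 4 edge sts → 137.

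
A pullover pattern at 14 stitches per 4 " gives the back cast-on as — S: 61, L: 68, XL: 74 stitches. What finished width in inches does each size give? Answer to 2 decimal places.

S 17.43 inches; L 19.43 inches; XL 21.14 inches.

14/4 = 3.5 sts per in.
S: 61 / 3.5 = 17.429 → 17.43 in.
L: 68 / 3.5 = 19.429 → 19.43 in.
XL: 74 / 3.5 = 21.143 → 21.14 in.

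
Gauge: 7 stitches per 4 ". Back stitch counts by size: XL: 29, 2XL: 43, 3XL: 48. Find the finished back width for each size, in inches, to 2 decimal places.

7/4 = 1.75 sts per in.
XL: 29 / 1.75 = 16.571 → 16.57 in.
2XL: 43 / 1.75 = 24.571 → 24.57 in.
3XL: 48 / 1.75 = 27.429 → 27.43 in.

XL 16.57 inches; 2XL 24.57 inches; 3XL 27.43 inches.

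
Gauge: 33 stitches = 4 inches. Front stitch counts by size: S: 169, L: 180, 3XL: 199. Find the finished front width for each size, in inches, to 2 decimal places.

S 20.48 inches; L 21.82 inches; 3XL 24.12 inches.

33/4 = 8.25 sts per in.
S: 169 / 8.25 = 20.485 → 20.48 in.
L: 180 / 8.25 = 21.818 → 21.82 in.
3XL: 199 / 8.25 = 24.121 → 24.12 in.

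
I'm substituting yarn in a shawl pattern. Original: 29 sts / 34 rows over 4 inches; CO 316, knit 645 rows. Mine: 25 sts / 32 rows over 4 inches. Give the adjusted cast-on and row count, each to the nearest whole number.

Cast on 272 stitches; work 607 rows.

Stitches: 316 × 25/29 = 272.41 → 272.
Rows: 645 × 32/34 = 607.06 → 607.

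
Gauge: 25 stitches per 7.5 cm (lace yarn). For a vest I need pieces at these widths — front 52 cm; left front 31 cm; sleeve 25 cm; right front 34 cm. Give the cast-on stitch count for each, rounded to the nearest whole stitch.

Rate = 25/7.5 = 3.333 sts per cm.
front: 52 × 3.333 = 173.33 → 173.
left front: 31 × 3.333 = 103.33 → 103.
sleeve: 25 × 3.333 = 83.33 → 83.
right front: 34 × 3.333 = 113.33 → 113.

front 173; left front 103; sleeve 83; right front 113.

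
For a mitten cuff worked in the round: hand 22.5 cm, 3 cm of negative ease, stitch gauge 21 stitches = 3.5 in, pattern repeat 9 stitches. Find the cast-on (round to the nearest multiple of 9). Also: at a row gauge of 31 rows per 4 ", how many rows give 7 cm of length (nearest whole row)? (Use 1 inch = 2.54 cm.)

Finished = 22.5 − 3 = 19.5 cm.
19.5 cm × 1/2.54 = 7.68 inches.
21/3.5 = 6 sts per in; 7.68 × 6 = 46.06 sts.
Nearest multiple of 9 → 45.
7 cm = 2.76 inches; × 7.75 = 21.36 → 21 rows.

Cast on 45 stitches; work 21 rows.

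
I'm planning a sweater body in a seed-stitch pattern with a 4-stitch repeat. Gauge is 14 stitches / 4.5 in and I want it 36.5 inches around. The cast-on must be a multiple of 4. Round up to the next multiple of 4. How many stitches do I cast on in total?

Cast on 116 stitches.

14 / 4.5 = 3.111 sts per inch.
36.5 × 3.111 = 113.56 sts.
Next multiple of 4: 116.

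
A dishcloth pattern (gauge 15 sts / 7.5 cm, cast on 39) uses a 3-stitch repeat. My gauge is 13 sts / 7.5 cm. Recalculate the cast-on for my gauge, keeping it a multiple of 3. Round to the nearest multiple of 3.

39 × 13 / 15 = 33.80.
Nearest multiple of 3: 33.

Cast on 33 stitches.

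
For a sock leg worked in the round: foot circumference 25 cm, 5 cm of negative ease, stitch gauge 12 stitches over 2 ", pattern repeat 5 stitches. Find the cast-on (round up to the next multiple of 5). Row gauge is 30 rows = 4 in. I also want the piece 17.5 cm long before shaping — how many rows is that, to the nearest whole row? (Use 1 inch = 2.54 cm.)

Cast on 50 stitches; work 52 rows.

Finished = 25 − 5 = 20 cm.
20 cm × 1/2.54 = 7.87 inches.
12/2 = 6 sts per in; 7.87 × 6 = 47.24 sts.
Next multiple of 5 → 50.
17.5 cm = 6.89 inches; × 7.5 = 51.67 → 52 rows.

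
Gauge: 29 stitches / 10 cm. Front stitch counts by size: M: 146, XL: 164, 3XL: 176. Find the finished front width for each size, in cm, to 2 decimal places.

M 50.34 cm; XL 56.55 cm; 3XL 60.69 cm.

29/10 = 2.9 sts per cm.
M: 146 / 2.9 = 50.345 → 50.34 cm.
XL: 164 / 2.9 = 56.552 → 56.55 cm.
3XL: 176 / 2.9 = 60.690 → 60.69 cm.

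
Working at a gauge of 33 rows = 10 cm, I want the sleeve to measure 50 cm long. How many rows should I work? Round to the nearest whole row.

33 rows / 10 cm = 3.3 rows per cm.
50 × 3.3 = 165.00 rows.

Work 165 rows.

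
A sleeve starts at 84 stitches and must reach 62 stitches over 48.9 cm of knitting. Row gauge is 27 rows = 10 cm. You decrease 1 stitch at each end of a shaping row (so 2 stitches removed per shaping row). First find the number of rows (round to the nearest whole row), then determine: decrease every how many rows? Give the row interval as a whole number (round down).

Rows = 48.9 × 2.7 = 132.0 → 132 rows.
Stitches to remove: 22 → 11 shaping rows (at 2 st each).
132 / 11 = 12.00 → every 12 rows.

Decrease every 12th row.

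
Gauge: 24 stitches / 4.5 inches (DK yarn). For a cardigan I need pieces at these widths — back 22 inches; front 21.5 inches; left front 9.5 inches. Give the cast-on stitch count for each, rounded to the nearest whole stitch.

back 117; front 115; left front 51.

Rate = 24/4.5 = 5.333 sts per in.
back: 22 × 5.333 = 117.33 → 117.
front: 21.5 × 5.333 = 114.67 → 115.
left front: 9.5 × 5.333 = 50.67 → 51.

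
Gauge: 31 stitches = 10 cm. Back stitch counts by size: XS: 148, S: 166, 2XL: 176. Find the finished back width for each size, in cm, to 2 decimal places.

XS 47.74 cm; S 53.55 cm; 2XL 56.77 cm.

31/10 = 3.1 sts per cm.
XS: 148 / 3.1 = 47.742 → 47.74 cm.
S: 166 / 3.1 = 53.548 → 53.55 cm.
2XL: 176 / 3.1 = 56.774 → 56.77 cm.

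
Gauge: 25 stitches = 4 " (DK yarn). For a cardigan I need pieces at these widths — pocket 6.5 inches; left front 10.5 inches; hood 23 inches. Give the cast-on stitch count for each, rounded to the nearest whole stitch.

pocket 41; left front 66; hood 144.

Rate = 25/4 = 6.25 sts per in.
pocket: 6.5 × 6.25 = 40.62 → 41.
left front: 10.5 × 6.25 = 65.62 → 66.
hood: 23 × 6.25 = 143.75 → 144.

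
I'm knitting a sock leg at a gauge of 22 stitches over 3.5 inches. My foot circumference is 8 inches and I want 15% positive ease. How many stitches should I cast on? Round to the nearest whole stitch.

CO 58 sts.

Finished = 8 × 1.15 = 9.20 in.
22 / 3.5 = 6.286 sts per inch.
9.20 × 6.286 = 57.83 sts.
→ 58 sts.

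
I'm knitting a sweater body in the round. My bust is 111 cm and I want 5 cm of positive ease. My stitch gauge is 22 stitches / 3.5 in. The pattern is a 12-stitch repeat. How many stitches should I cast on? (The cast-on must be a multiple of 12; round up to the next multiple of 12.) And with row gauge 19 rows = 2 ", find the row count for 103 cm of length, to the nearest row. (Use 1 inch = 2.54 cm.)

Finished = 111 + 5 = 116 cm.
116 cm × 1/2.54 = 45.67 inches.
22/3.5 = 6.286 sts per in; 45.67 × 6.286 = 287.06 sts.
Next multiple of 12 → 288.
103 cm = 40.55 inches; × 9.5 = 385.24 → 385 rows.

Cast on 288 stitches; work 385 rows.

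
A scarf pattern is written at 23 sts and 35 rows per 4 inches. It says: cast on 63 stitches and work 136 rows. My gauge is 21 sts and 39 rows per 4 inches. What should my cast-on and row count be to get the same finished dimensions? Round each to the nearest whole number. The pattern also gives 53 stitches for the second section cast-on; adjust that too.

Cast on 58 stitches; work 152 rows; second section cast-on 48 stitches.

Stitches: 63 × 21/23 = 57.52 → 58.
Rows: 136 × 39/35 = 151.54 → 152.
second section cast-on: 53 × 21/23 = 48.39 → 48.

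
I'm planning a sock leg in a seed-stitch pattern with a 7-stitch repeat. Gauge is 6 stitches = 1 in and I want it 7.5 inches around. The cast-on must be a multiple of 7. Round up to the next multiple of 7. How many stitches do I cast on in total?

6 / 1 = 6 sts per inch.
7.5 × 6 = 45.00 sts.
Next multiple of 7: 49.

CO 49 sts.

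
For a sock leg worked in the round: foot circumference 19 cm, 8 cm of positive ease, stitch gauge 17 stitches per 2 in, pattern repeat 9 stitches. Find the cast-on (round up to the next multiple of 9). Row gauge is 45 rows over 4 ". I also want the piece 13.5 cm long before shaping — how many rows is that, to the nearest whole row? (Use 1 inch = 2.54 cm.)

Finished = 19 + 8 = 27 cm.
27 cm × 1/2.54 = 10.63 inches.
17/2 = 8.5 sts per in; 10.63 × 8.5 = 90.35 sts.
Next multiple of 9 → 99.
13.5 cm = 5.31 inches; × 11.25 = 59.79 → 60 rows.

Cast on 99 stitches; work 60 rows.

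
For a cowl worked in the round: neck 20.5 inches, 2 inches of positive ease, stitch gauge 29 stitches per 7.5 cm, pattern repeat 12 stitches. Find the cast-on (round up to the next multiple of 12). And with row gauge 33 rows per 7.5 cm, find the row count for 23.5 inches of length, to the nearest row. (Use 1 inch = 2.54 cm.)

Finished = 20.5 + 2 = 22.5 inches.
22.5 inches × 2.54 = 57.15 cm.
29/7.5 = 3.867 sts per cm; 57.15 × 3.867 = 220.98 sts.
Next multiple of 12 → 228.
23.5 inches = 59.69 cm; × 4.4 = 262.64 → 263 rows.

Cast on 228 stitches; work 263 rows.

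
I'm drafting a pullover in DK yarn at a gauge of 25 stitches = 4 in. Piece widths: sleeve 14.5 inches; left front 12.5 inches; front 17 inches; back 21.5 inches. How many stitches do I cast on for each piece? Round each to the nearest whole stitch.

Rate = 25/4 = 6.25 sts per in.
sleeve: 14.5 × 6.25 = 90.62 → 91.
left front: 12.5 × 6.25 = 78.12 → 78.
front: 17 × 6.25 = 106.25 → 106.
back: 21.5 × 6.25 = 134.38 → 134.

sleeve 91; left front 78; front 106; back 134.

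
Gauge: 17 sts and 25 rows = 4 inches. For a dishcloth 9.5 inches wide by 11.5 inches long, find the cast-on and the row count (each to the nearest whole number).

Stitch gauge = 17/4 = 4.25 sts/in; 9.5 × 4.25 = 40.38 → 40 sts.
Row gauge = 25/4 = 6.25 rows/in; 11.5 × 6.25 = 71.88 → 72 rows.

Cast on 40 stitches and work 72 rows.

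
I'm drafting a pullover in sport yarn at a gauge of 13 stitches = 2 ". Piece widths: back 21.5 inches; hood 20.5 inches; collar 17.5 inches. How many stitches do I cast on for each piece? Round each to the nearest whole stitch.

back 140; hood 133; collar 114.

Rate = 13/2 = 6.5 sts per in.
back: 21.5 × 6.5 = 139.75 → 140.
hood: 20.5 × 6.5 = 133.25 → 133.
collar: 17.5 × 6.5 = 113.75 → 114.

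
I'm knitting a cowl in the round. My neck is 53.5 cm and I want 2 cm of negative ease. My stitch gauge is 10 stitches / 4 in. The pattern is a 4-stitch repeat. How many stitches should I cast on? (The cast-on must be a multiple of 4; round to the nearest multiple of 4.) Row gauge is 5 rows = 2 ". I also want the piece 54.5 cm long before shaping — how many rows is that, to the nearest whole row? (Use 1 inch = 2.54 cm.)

Finished = 53.5 − 2 = 51.5 cm.
51.5 cm × 1/2.54 = 20.28 inches.
10/4 = 2.5 sts per in; 20.28 × 2.5 = 50.69 sts.
Nearest multiple of 4 → 52.
54.5 cm = 21.46 inches; × 2.5 = 53.64 → 54 rows.

Cast on 52 stitches; work 54 rows.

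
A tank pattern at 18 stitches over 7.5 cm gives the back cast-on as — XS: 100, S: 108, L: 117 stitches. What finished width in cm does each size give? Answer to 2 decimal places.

XS 41.67 cm; S 45.00 cm; L 48.75 cm.

18/7.5 = 2.4 sts per cm.
XS: 100 / 2.4 = 41.667 → 41.67 cm.
S: 108 / 2.4 = 45.000 → 45.00 cm.
L: 117 / 2.4 = 48.750 → 48.75 cm.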